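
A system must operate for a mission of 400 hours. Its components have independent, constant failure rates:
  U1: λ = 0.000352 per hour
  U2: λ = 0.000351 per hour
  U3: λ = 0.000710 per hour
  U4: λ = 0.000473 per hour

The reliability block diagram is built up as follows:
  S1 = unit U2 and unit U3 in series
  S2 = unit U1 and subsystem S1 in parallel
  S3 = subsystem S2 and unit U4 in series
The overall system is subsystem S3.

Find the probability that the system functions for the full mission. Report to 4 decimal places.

R(U1) = exp(−0.000352 × 400) = 0.868663
R(U2) = exp(−0.000351 × 400) = 0.869011
R(U3) = exp(−0.000710 × 400) = 0.752767
R(U4) = exp(−0.000473 × 400) = 0.827621
Series (U2 and U3): 0.869011 × 0.752767 = 0.654163
Parallel (U1 and [0.654163]): 1 − (1 − 0.868663)(1 − 0.654163) = 0.954579
Series ([0.954579] and U4): 0.954579 × 0.827621 = 0.7900

0.7900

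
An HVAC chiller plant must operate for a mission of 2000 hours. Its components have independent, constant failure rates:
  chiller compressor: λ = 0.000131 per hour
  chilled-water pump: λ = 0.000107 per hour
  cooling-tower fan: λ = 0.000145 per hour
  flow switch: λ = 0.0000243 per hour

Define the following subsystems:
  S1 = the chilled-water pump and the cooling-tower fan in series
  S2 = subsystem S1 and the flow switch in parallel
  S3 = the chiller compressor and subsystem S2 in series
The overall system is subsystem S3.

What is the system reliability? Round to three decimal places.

0.755

R(chiller compressor) = exp(−0.000131 × 2000) = 0.76951
R(chilled-water pump) = exp(−0.000107 × 2000) = 0.80735
R(cooling-tower fan) = exp(−0.000145 × 2000) = 0.74826
R(flow switch) = exp(−0.0000243 × 2000) = 0.95256
Series (chilled-water pump and cooling-tower fan): 0.80735 × 0.74826 = 0.60411
Parallel ([0.60411] and flow switch): 1 − (1 − 0.60411)(1 − 0.95256) = 0.98122
Series (chiller compressor and [0.98122]): 0.76951 × 0.98122 = 0.755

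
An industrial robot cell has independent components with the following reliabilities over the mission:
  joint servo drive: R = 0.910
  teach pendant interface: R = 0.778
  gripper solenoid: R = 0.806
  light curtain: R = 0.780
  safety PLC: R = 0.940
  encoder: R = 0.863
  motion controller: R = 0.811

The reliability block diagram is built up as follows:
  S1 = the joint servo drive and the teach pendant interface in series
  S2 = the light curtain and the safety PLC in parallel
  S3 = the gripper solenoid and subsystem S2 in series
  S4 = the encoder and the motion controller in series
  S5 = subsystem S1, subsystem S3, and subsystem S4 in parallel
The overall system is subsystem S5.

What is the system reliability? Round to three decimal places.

Series (joint servo drive and teach pendant interface): 0.91000 × 0.77800 = 0.70798
Parallel (light curtain and safety PLC): 1 − (1 − 0.78000)(1 − 0.94000) = 0.98680
Series (gripper solenoid and [0.98680]): 0.80600 × 0.98680 = 0.79536
Series (encoder and motion controller): 0.86300 × 0.81100 = 0.69989
Parallel ([0.70798], [0.79536], and [0.69989]): 1 − (1 − 0.70798)(1 − 0.79536)(1 − 0.69989) = 0.982

0.982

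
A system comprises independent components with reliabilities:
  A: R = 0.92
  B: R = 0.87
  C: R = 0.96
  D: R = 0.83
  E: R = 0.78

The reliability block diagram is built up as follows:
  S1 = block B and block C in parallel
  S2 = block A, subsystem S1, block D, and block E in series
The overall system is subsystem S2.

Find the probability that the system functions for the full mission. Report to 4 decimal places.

Parallel (B and C): 1 − (1 − 0.870000)(1 − 0.960000) = 0.994800
Series (A, [0.994800], D, and E): 0.920000 × 0.994800 × 0.830000 × 0.780000 = 0.5925

0.5925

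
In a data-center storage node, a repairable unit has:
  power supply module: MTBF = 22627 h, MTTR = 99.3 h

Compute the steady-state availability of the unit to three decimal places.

A(power supply module) = MTBF/(MTBF+MTTR) = 22627/(22627+99.3) = 0.996

0.996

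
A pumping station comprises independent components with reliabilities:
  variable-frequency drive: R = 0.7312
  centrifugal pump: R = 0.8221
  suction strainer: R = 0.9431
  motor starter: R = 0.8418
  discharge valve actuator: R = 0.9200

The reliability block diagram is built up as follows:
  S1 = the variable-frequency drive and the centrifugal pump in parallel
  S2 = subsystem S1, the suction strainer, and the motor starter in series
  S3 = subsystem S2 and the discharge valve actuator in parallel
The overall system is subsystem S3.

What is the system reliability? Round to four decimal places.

Parallel (variable-frequency drive and centrifugal pump): 1 − (1 − 0.731200)(1 − 0.822100) = 0.952180
Series ([0.952180], suction strainer, and motor starter): 0.952180 × 0.943100 × 0.841800 = 0.755937
Parallel ([0.755937] and discharge valve actuator): 1 − (1 − 0.755937)(1 − 0.920000) = 0.9805

0.9805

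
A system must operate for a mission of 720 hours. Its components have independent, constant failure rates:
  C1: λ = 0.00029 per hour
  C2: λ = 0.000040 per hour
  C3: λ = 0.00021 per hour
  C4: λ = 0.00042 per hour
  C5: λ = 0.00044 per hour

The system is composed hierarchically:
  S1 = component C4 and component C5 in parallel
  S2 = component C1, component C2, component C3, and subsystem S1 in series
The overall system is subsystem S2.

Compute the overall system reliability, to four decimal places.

0.6298

R(C1) = exp(−0.00029 × 720) = 0.811558
R(C2) = exp(−0.000040 × 720) = 0.971611
R(C3) = exp(−0.00021 × 720) = 0.859676
R(C4) = exp(−0.00042 × 720) = 0.739042
R(C5) = exp(−0.00044 × 720) = 0.728476
Parallel (C4 and C5): 1 − (1 − 0.739042)(1 − 0.728476) = 0.929144
Series (C1, C2, C3, and [0.929144]): 0.811558 × 0.971611 × 0.859676 × 0.929144 = 0.6298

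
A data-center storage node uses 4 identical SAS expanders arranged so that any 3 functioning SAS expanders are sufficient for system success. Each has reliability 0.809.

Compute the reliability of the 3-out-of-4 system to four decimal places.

0.8329

R = Σ_{i=3}^{4} C(4,i) p^i (1−p)^{4−i} with p = 0.809
C(4,3)·0.809^3·0.191^1 = 0.404519
C(4,4)·0.809^4·0.191^0 = 0.428345
Sum = 0.8329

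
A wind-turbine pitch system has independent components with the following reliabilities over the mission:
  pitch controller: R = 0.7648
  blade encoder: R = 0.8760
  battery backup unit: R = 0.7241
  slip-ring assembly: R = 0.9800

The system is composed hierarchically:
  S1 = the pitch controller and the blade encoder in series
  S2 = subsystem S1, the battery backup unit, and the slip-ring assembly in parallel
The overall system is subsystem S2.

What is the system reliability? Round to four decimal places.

0.9982

Series (pitch controller and blade encoder): 0.764800 × 0.876000 = 0.669965
Parallel ([0.669965], battery backup unit, and slip-ring assembly): 1 − (1 − 0.669965)(1 − 0.724100)(1 − 0.980000) = 0.9982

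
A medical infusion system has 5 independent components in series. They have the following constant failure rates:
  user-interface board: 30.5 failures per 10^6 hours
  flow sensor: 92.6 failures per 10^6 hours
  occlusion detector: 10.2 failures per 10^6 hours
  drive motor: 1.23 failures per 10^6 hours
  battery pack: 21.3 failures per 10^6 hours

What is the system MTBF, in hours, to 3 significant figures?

6420

Series of exponential components: λ_sys = Σ λ_i
λ_sys = 0.0000305 + 0.0000926 + 0.0000102 + 0.00000123 + 0.0000213 = 1.5583e-04 /h
MTBF = 1 / λ_sys = 6420 h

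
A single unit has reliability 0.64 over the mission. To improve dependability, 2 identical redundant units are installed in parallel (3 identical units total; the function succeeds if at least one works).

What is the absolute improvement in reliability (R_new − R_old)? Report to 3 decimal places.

0.313

R_before = 0.64
R_after = 1 − (1 − 0.64)^3 = 0.953
ΔR = 0.953 − 0.64 = 0.313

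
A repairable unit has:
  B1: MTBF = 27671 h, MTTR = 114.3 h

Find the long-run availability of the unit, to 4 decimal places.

0.9959

A(B1) = MTBF/(MTBF+MTTR) = 27671/(27671+114.3) = 0.9959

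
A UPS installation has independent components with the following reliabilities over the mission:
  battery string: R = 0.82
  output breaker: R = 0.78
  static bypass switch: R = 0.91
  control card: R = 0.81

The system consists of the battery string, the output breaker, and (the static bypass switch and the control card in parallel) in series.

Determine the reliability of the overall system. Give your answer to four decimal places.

Parallel (static bypass switch and control card): 1 − (1 − 0.910000)(1 − 0.810000) = 0.982900
Series (battery string, output breaker, and [0.982900]): 0.820000 × 0.780000 × 0.982900 = 0.6287

0.6287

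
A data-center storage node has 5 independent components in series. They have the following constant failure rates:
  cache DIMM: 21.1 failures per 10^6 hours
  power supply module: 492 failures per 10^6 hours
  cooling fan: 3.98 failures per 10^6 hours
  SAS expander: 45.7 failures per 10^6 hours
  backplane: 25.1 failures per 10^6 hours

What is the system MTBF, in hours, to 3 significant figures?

1700

Series of exponential components: λ_sys = Σ λ_i
λ_sys = 0.0000211 + 0.000492 + 0.00000398 + 0.0000457 + 0.0000251 = 5.8788e-04 /h
MTBF = 1 / λ_sys = 1700 h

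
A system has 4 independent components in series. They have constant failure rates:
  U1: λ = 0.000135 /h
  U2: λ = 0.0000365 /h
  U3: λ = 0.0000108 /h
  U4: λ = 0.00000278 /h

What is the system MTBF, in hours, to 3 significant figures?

5400

Series of exponential components: λ_sys = Σ λ_i
λ_sys = 0.000135 + 0.0000365 + 0.0000108 + 0.00000278 = 1.8508e-04 /h
MTBF = 1 / λ_sys = 5400 h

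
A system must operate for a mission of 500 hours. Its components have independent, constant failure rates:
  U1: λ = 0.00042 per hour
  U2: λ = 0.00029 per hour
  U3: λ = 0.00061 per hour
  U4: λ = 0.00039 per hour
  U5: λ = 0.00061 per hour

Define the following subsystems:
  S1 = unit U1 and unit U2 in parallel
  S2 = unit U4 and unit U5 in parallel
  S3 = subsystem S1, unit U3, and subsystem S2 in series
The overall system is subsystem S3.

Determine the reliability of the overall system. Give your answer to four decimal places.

0.6848

R(U1) = exp(−0.00042 × 500) = 0.810584
R(U2) = exp(−0.00029 × 500) = 0.865022
R(U3) = exp(−0.00061 × 500) = 0.737123
R(U4) = exp(−0.00039 × 500) = 0.822835
R(U5) = exp(−0.00061 × 500) = 0.737123
Parallel (U1 and U2): 1 − (1 − 0.810584)(1 − 0.865022) = 0.974433
Parallel (U4 and U5): 1 − (1 − 0.822835)(1 − 0.737123) = 0.953427
Series ([0.974433], U3, and [0.953427]): 0.974433 × 0.737123 × 0.953427 = 0.6848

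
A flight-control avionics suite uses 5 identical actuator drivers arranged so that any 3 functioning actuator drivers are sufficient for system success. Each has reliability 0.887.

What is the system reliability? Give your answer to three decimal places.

0.988

R = Σ_{i=3}^{5} C(5,i) p^i (1−p)^{5−i} with p = 0.887
C(5,3)·0.887^3·0.113^2 = 0.08911
C(5,4)·0.887^4·0.113^1 = 0.34974
C(5,5)·0.887^5·0.113^0 = 0.54906
Sum = 0.988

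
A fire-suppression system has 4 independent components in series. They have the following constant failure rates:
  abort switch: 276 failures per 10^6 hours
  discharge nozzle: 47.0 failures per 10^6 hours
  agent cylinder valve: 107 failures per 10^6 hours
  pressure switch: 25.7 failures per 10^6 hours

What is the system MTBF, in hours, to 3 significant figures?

Series of exponential components: λ_sys = Σ λ_i
λ_sys = 0.000276 + 0.0000470 + 0.000107 + 0.0000257 = 4.5570e-04 /h
MTBF = 1 / λ_sys = 2190 h

2190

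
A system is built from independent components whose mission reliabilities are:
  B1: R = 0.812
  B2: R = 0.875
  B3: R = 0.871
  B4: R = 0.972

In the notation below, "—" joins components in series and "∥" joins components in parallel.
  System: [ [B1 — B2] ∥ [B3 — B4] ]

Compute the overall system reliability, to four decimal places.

0.9556

Series (B1 and B2): 0.812000 × 0.875000 = 0.710500
Series (B3 and B4): 0.871000 × 0.972000 = 0.846612
Parallel ([0.710500] and [0.846612]): 1 − (1 − 0.710500)(1 − 0.846612) = 0.9556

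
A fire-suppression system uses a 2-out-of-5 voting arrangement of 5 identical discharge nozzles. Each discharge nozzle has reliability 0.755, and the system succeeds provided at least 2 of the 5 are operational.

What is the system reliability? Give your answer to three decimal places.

0.986

R = Σ_{i=2}^{5} C(5,i) p^i (1−p)^{5−i} with p = 0.755
C(5,2)·0.755^2·0.245^3 = 0.08383
C(5,3)·0.755^3·0.245^2 = 0.25833
C(5,4)·0.755^4·0.245^1 = 0.39804
C(5,5)·0.755^5·0.245^0 = 0.24532
Sum = 0.986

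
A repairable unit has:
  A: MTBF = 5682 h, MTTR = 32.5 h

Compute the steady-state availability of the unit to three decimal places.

0.994

A(A) = MTBF/(MTBF+MTTR) = 5682/(5682+32.5) = 0.994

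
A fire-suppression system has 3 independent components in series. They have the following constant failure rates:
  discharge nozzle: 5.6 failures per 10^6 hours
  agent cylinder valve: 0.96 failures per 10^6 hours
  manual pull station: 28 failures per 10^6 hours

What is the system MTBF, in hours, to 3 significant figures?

Series of exponential components: λ_sys = Σ λ_i
λ_sys = 0.0000056 + 0.00000096 + 0.000028 = 3.4560e-05 /h
MTBF = 1 / λ_sys = 28900 h

28900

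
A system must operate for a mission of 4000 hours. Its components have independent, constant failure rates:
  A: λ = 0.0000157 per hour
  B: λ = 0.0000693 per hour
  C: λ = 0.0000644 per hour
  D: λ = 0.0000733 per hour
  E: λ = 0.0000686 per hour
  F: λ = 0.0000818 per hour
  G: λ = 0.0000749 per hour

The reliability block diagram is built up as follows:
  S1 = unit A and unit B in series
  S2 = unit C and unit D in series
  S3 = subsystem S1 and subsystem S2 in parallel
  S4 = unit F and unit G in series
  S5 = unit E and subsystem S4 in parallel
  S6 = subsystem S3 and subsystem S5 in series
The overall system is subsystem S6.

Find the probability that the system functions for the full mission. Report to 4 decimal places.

0.7798

R(A) = exp(−0.0000157 × 4000) = 0.939131
R(B) = exp(−0.0000693 × 4000) = 0.757903
R(C) = exp(−0.0000644 × 4000) = 0.772904
R(D) = exp(−0.0000733 × 4000) = 0.745873
R(E) = exp(−0.0000686 × 4000) = 0.760028
R(F) = exp(−0.0000818 × 4000) = 0.720940
R(G) = exp(−0.0000749 × 4000) = 0.741115
Series (A and B): 0.939131 × 0.757903 = 0.711770
Series (C and D): 0.772904 × 0.745873 = 0.576488
Parallel ([0.711770] and [0.576488]): 1 − (1 − 0.711770)(1 − 0.576488) = 0.877931
Series (F and G): 0.720940 × 0.741115 = 0.534299
Parallel (E and [0.534299]): 1 − (1 − 0.760028)(1 − 0.534299) = 0.888245
Series ([0.877931] and [0.888245]): 0.877931 × 0.888245 = 0.7798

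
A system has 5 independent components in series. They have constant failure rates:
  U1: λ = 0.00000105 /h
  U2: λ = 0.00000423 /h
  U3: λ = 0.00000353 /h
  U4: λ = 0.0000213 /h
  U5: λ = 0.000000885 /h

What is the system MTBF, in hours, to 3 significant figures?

32300

Series of exponential components: λ_sys = Σ λ_i
λ_sys = 0.00000105 + 0.00000423 + 0.00000353 + 0.0000213 + 0.000000885 = 3.0995e-05 /h
MTBF = 1 / λ_sys = 32300 h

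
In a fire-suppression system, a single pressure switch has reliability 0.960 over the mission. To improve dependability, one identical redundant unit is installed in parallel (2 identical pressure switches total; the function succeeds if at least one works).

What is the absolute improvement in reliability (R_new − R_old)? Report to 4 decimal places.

R_before = 0.960
R_after = 1 − (1 − 0.960)^2 = 0.9984
ΔR = 0.9984 − 0.960 = 0.0384

0.0384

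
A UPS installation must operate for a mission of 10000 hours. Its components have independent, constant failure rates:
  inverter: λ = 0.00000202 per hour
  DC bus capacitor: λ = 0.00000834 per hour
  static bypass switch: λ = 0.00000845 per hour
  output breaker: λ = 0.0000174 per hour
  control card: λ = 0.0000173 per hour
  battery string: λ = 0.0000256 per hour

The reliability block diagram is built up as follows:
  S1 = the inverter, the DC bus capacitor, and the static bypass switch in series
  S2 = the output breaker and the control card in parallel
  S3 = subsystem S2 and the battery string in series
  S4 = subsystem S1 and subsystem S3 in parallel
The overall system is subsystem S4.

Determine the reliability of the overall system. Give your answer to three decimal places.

R(inverter) = exp(−0.00000202 × 10000) = 0.98000
R(DC bus capacitor) = exp(−0.00000834 × 10000) = 0.91998
R(static bypass switch) = exp(−0.00000845 × 10000) = 0.91897
R(output breaker) = exp(−0.0000174 × 10000) = 0.84030
R(control card) = exp(−0.0000173 × 10000) = 0.84114
R(battery string) = exp(−0.0000256 × 10000) = 0.77414
Series (inverter, DC bus capacitor, and static bypass switch): 0.98000 × 0.91998 × 0.91897 = 0.82853
Parallel (output breaker and control card): 1 − (1 − 0.84030)(1 − 0.84114) = 0.97463
Series ([0.97463] and battery string): 0.97463 × 0.77414 = 0.75450
Parallel ([0.82853] and [0.75450]): 1 − (1 − 0.82853)(1 − 0.75450) = 0.958

0.958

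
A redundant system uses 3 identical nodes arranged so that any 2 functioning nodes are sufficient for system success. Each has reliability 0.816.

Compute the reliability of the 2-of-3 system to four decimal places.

0.9109

R = Σ_{i=2}^{3} C(3,i) p^i (1−p)^{3−i} with p = 0.816
C(3,2)·0.816^2·0.184^1 = 0.367553
C(3,3)·0.816^3·0.184^0 = 0.543338
Sum = 0.9109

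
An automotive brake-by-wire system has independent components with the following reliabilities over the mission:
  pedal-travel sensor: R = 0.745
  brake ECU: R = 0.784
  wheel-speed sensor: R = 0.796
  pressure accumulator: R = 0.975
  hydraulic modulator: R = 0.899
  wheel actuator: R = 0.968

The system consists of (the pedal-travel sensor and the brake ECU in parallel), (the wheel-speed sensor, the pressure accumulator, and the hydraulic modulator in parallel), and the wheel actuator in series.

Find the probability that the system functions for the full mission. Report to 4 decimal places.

Parallel (pedal-travel sensor and brake ECU): 1 − (1 − 0.745000)(1 − 0.784000) = 0.944920
Parallel (wheel-speed sensor, pressure accumulator, and hydraulic modulator): 1 − (1 − 0.796000)(1 − 0.975000)(1 − 0.899000) = 0.999485
Series ([0.944920], [0.999485], and wheel actuator): 0.944920 × 0.999485 × 0.968000 = 0.9142

0.9142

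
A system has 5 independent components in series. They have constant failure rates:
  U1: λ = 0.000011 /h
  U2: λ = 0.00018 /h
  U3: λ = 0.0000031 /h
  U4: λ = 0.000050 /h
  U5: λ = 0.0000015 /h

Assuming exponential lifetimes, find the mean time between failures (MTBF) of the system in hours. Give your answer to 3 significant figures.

4070

Series of exponential components: λ_sys = Σ λ_i
λ_sys = 0.000011 + 0.00018 + 0.0000031 + 0.000050 + 0.0000015 = 2.4560e-04 /h
MTBF = 1 / λ_sys = 4070 h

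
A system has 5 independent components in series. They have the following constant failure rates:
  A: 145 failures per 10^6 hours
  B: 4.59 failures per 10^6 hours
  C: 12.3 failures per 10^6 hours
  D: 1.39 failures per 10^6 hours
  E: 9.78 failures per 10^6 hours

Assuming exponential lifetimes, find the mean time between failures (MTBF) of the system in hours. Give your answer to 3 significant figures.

Series of exponential components: λ_sys = Σ λ_i
λ_sys = 0.000145 + 0.00000459 + 0.0000123 + 0.00000139 + 0.00000978 = 1.7306e-04 /h
MTBF = 1 / λ_sys = 5780 h

5780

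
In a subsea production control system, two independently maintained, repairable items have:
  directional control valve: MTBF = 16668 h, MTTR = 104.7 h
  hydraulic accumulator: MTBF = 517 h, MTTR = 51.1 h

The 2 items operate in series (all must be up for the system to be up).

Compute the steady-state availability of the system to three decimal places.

0.904

A(directional control valve) = MTBF/(MTBF+MTTR) = 16668/(16668+104.7) = 0.993758
A(hydraulic accumulator) = MTBF/(MTBF+MTTR) = 517/(517+51.1) = 0.910051
Series availability: 0.993758 × 0.910051 = 0.904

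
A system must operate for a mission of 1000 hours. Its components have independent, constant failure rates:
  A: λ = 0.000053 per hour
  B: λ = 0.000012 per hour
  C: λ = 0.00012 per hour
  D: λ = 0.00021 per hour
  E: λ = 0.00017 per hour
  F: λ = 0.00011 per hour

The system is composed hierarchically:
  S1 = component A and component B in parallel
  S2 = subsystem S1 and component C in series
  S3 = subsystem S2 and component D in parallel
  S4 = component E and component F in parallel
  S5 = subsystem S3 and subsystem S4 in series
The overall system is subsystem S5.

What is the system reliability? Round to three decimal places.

0.963

R(A) = exp(−0.000053 × 1000) = 0.94838
R(B) = exp(−0.000012 × 1000) = 0.98807
R(C) = exp(−0.00012 × 1000) = 0.88692
R(D) = exp(−0.00021 × 1000) = 0.81058
R(E) = exp(−0.00017 × 1000) = 0.84366
R(F) = exp(−0.00011 × 1000) = 0.89583
Parallel (A and B): 1 − (1 − 0.94838)(1 − 0.98807) = 0.99938
Series ([0.99938] and C): 0.99938 × 0.88692 = 0.88637
Parallel ([0.88637] and D): 1 − (1 − 0.88637)(1 − 0.81058) = 0.97848
Parallel (E and F): 1 − (1 − 0.84366)(1 − 0.89583) = 0.98371
Series ([0.97848] and [0.98371]): 0.97848 × 0.98371 = 0.963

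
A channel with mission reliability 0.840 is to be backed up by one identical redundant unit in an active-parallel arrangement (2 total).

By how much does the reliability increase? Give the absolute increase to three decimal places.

0.134

R_before = 0.840
R_after = 1 − (1 − 0.840)^2 = 0.974
ΔR = 0.974 − 0.840 = 0.134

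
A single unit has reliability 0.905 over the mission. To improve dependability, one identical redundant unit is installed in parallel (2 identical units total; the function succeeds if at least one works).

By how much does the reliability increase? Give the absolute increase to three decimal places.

R_before = 0.905
R_after = 1 − (1 − 0.905)^2 = 0.991
ΔR = 0.991 − 0.905 = 0.086

0.086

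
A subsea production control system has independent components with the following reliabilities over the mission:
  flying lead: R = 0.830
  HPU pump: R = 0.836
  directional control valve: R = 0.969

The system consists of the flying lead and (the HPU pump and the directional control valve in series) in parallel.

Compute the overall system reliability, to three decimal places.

Series (HPU pump and directional control valve): 0.83600 × 0.96900 = 0.81008
Parallel (flying lead and [0.81008]): 1 − (1 − 0.83000)(1 − 0.81008) = 0.968

0.968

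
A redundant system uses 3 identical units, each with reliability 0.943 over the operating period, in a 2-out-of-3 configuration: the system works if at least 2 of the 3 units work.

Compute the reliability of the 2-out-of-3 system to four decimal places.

0.9906

R = Σ_{i=2}^{3} C(3,i) p^i (1−p)^{3−i} with p = 0.943
C(3,2)·0.943^2·0.057^1 = 0.152062
C(3,3)·0.943^3·0.057^0 = 0.838562
Sum = 0.9906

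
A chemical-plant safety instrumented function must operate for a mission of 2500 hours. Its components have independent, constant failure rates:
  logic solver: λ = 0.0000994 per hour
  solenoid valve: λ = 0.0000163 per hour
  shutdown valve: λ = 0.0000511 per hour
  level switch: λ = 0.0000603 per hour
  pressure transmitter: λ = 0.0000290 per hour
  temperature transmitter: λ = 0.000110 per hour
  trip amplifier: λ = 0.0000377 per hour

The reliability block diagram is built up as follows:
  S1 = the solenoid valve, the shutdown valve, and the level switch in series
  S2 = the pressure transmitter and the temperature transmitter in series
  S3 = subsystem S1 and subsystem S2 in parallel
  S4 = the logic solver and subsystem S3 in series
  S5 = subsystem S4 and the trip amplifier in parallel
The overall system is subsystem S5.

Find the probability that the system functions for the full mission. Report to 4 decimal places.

R(logic solver) = exp(−0.0000994 × 2500) = 0.779970
R(solenoid valve) = exp(−0.0000163 × 2500) = 0.960069
R(shutdown valve) = exp(−0.0000511 × 2500) = 0.880073
R(level switch) = exp(−0.0000603 × 2500) = 0.860063
R(pressure transmitter) = exp(−0.0000290 × 2500) = 0.930066
R(temperature transmitter) = exp(−0.000110 × 2500) = 0.759572
R(trip amplifier) = exp(−0.0000377 × 2500) = 0.910055
Series (solenoid valve, shutdown valve, and level switch): 0.960069 × 0.880073 × 0.860063 = 0.726694
Series (pressure transmitter and temperature transmitter): 0.930066 × 0.759572 = 0.706452
Parallel ([0.726694] and [0.706452]): 1 − (1 − 0.726694)(1 − 0.706452) = 0.919772
Series (logic solver and [0.919772]): 0.779970 × 0.919772 = 0.717395
Parallel ([0.717395] and trip amplifier): 1 − (1 − 0.717395)(1 − 0.910055) = 0.9746

0.9746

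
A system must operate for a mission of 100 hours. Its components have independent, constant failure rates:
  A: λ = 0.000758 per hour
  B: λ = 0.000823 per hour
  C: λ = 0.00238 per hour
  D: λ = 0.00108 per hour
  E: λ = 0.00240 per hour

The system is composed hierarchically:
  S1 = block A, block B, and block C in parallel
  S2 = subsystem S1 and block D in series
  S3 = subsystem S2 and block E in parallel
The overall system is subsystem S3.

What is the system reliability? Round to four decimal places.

0.9779

R(A) = exp(−0.000758 × 100) = 0.927002
R(B) = exp(−0.000823 × 100) = 0.920996
R(C) = exp(−0.00238 × 100) = 0.788203
R(D) = exp(−0.00108 × 100) = 0.897628
R(E) = exp(−0.00240 × 100) = 0.786628
Parallel (A, B, and C): 1 − (1 − 0.927002)(1 − 0.920996)(1 − 0.788203) = 0.998779
Series ([0.998779] and D): 0.998779 × 0.897628 = 0.896532
Parallel ([0.896532] and E): 1 − (1 − 0.896532)(1 − 0.786628) = 0.9779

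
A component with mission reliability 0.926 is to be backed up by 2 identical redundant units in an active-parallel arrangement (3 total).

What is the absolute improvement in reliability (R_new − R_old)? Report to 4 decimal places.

R_before = 0.926
R_after = 1 − (1 − 0.926)^3 = 0.9996
ΔR = 0.9996 − 0.926 = 0.0736

0.0736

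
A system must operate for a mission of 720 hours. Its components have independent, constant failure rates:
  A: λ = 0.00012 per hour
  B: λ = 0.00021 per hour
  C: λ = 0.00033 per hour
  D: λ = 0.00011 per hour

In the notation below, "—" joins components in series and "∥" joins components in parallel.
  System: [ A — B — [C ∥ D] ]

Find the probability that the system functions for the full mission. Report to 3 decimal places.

0.776

R(A) = exp(−0.00012 × 720) = 0.91723
R(B) = exp(−0.00021 × 720) = 0.85968
R(C) = exp(−0.00033 × 720) = 0.78852
R(D) = exp(−0.00011 × 720) = 0.92386
Parallel (C and D): 1 − (1 − 0.78852)(1 − 0.92386) = 0.98390
Series (A, B, and [0.98390]): 0.91723 × 0.85968 × 0.98390 = 0.776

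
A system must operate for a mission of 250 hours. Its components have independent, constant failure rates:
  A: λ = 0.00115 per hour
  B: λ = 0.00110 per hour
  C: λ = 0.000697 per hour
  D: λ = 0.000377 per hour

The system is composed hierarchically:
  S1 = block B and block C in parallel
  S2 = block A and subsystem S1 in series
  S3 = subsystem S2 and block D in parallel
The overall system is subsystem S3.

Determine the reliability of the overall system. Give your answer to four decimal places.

R(A) = exp(−0.00115 × 250) = 0.750137
R(B) = exp(−0.00110 × 250) = 0.759572
R(C) = exp(−0.000697 × 250) = 0.840087
R(D) = exp(−0.000377 × 250) = 0.910055
Parallel (B and C): 1 − (1 − 0.759572)(1 − 0.840087) = 0.961552
Series (A and [0.961552]): 0.750137 × 0.961552 = 0.721296
Parallel ([0.721296] and D): 1 − (1 − 0.721296)(1 − 0.910055) = 0.9749

0.9749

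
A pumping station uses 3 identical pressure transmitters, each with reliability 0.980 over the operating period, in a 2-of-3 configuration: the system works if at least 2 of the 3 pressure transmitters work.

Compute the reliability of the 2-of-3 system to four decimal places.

R = Σ_{i=2}^{3} C(3,i) p^i (1−p)^{3−i} with p = 0.980
C(3,2)·0.980^2·0.020^1 = 0.057624
C(3,3)·0.980^3·0.020^0 = 0.941192
Sum = 0.9988

0.9988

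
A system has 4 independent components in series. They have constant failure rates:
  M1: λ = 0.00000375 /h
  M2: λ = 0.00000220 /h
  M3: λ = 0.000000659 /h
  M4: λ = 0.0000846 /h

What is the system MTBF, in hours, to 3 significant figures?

Series of exponential components: λ_sys = Σ λ_i
λ_sys = 0.00000375 + 0.00000220 + 0.000000659 + 0.0000846 = 9.1209e-05 /h
MTBF = 1 / λ_sys = 11000 h

11000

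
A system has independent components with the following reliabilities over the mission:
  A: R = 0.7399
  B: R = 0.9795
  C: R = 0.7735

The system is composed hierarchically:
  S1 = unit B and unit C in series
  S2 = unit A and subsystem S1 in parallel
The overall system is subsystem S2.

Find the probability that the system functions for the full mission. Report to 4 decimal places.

0.9370

Series (B and C): 0.979500 × 0.773500 = 0.757643
Parallel (A and [0.757643]): 1 − (1 − 0.739900)(1 − 0.757643) = 0.9370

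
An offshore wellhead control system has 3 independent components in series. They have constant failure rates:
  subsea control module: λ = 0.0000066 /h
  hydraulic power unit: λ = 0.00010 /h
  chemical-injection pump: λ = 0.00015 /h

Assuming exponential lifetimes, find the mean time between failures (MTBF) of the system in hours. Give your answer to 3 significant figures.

Series of exponential components: λ_sys = Σ λ_i
λ_sys = 0.0000066 + 0.00010 + 0.00015 = 2.5660e-04 /h
MTBF = 1 / λ_sys = 3900 h

3900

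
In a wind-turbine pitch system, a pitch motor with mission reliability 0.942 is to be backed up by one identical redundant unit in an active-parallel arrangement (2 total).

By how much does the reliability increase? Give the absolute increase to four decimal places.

0.0546

R_before = 0.942
R_after = 1 − (1 − 0.942)^2 = 0.9966
ΔR = 0.9966 − 0.942 = 0.0546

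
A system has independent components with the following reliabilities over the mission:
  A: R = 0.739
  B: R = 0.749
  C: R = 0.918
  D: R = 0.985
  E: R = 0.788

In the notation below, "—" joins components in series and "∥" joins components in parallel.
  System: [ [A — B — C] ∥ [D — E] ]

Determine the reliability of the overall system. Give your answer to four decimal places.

0.8899

Series (A, B, and C): 0.739000 × 0.749000 × 0.918000 = 0.508123
Series (D and E): 0.985000 × 0.788000 = 0.776180
Parallel ([0.508123] and [0.776180]): 1 − (1 − 0.508123)(1 − 0.776180) = 0.8899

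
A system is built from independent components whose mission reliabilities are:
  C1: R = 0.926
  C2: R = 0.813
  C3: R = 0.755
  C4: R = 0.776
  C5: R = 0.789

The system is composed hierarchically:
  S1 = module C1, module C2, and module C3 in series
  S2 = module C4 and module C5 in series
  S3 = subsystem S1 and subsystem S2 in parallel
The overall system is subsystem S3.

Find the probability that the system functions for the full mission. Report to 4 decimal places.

Series (C1, C2, and C3): 0.926000 × 0.813000 × 0.755000 = 0.568393
Series (C4 and C5): 0.776000 × 0.789000 = 0.612264
Parallel ([0.568393] and [0.612264]): 1 − (1 − 0.568393)(1 − 0.612264) = 0.8327

0.8327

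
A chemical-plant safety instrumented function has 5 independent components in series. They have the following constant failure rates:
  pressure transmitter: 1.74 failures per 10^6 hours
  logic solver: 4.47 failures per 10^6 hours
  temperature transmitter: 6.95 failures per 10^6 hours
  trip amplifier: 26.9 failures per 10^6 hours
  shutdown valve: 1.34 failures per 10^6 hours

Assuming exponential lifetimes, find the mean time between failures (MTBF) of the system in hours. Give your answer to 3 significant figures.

24200

Series of exponential components: λ_sys = Σ λ_i
λ_sys = 0.00000174 + 0.00000447 + 0.00000695 + 0.0000269 + 0.00000134 = 4.1400e-05 /h
MTBF = 1 / λ_sys = 24200 h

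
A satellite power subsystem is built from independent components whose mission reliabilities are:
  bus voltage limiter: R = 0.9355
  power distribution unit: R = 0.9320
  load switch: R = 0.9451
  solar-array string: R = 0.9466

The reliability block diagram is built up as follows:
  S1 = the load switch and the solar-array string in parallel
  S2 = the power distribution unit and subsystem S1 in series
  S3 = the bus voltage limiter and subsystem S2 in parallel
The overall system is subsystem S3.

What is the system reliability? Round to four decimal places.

Parallel (load switch and solar-array string): 1 − (1 − 0.945100)(1 − 0.946600) = 0.997068
Series (power distribution unit and [0.997068]): 0.932000 × 0.997068 = 0.929267
Parallel (bus voltage limiter and [0.929267]): 1 − (1 − 0.935500)(1 − 0.929267) = 0.9954

0.9954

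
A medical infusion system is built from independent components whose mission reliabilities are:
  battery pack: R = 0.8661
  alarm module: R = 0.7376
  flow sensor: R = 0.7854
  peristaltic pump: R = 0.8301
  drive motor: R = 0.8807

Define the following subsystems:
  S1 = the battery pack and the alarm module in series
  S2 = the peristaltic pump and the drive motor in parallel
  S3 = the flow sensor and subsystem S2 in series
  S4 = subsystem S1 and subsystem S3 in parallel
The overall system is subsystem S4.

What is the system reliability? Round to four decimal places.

0.9167

Series (battery pack and alarm module): 0.866100 × 0.737600 = 0.638835
Parallel (peristaltic pump and drive motor): 1 − (1 − 0.830100)(1 − 0.880700) = 0.979731
Series (flow sensor and [0.979731]): 0.785400 × 0.979731 = 0.769481
Parallel ([0.638835] and [0.769481]): 1 − (1 − 0.638835)(1 − 0.769481) = 0.9167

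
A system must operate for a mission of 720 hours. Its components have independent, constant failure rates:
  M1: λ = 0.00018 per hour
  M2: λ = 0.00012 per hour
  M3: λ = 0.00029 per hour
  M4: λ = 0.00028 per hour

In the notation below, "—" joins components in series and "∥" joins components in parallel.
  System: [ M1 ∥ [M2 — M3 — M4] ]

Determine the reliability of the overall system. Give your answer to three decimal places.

0.952

R(M1) = exp(−0.00018 × 720) = 0.87845
R(M2) = exp(−0.00012 × 720) = 0.91723
R(M3) = exp(−0.00029 × 720) = 0.81156
R(M4) = exp(−0.00028 × 720) = 0.81742
Series (M2, M3, and M4): 0.91723 × 0.81156 × 0.81742 = 0.60848
Parallel (M1 and [0.60848]): 1 − (1 − 0.87845)(1 − 0.60848) = 0.952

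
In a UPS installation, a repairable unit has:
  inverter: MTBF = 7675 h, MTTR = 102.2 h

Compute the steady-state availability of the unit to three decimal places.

0.987

A(inverter) = MTBF/(MTBF+MTTR) = 7675/(7675+102.2) = 0.987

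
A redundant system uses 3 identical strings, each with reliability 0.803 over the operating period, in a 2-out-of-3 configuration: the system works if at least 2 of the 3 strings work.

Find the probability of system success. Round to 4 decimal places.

R = Σ_{i=2}^{3} C(3,i) p^i (1−p)^{3−i} with p = 0.803
C(3,2)·0.803^2·0.197^1 = 0.381082
C(3,3)·0.803^3·0.197^0 = 0.517782
Sum = 0.8989

0.8989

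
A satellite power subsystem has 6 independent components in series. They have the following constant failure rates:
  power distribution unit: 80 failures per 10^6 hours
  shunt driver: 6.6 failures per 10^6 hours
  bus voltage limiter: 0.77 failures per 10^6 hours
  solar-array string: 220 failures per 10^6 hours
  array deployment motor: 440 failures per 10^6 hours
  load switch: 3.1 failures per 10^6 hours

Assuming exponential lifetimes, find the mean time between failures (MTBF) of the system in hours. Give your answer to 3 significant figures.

1330

Series of exponential components: λ_sys = Σ λ_i
λ_sys = 0.000080 + 0.0000066 + 0.00000077 + 0.00022 + 0.00044 + 0.0000031 = 7.5047e-04 /h
MTBF = 1 / λ_sys = 1330 h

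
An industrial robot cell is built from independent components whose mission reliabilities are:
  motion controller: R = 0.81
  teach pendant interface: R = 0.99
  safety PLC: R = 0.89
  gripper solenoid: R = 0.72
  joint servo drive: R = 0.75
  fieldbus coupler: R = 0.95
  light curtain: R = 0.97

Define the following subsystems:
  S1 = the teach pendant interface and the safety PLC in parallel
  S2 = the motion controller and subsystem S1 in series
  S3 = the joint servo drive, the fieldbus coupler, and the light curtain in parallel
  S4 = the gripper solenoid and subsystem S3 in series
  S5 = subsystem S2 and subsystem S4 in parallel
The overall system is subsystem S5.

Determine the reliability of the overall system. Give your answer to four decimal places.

Parallel (teach pendant interface and safety PLC): 1 − (1 − 0.990000)(1 − 0.890000) = 0.998900
Series (motion controller and [0.998900]): 0.810000 × 0.998900 = 0.809109
Parallel (joint servo drive, fieldbus coupler, and light curtain): 1 − (1 − 0.750000)(1 − 0.950000)(1 − 0.970000) = 0.999625
Series (gripper solenoid and [0.999625]): 0.720000 × 0.999625 = 0.719730
Parallel ([0.809109] and [0.719730]): 1 − (1 − 0.809109)(1 − 0.719730) = 0.9465

0.9465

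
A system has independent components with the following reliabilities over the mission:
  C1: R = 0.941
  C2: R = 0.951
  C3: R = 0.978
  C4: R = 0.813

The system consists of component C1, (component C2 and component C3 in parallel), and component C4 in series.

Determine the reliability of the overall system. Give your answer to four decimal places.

Parallel (C2 and C3): 1 − (1 − 0.951000)(1 − 0.978000) = 0.998922
Series (C1, [0.998922], and C4): 0.941000 × 0.998922 × 0.813000 = 0.7642

0.7642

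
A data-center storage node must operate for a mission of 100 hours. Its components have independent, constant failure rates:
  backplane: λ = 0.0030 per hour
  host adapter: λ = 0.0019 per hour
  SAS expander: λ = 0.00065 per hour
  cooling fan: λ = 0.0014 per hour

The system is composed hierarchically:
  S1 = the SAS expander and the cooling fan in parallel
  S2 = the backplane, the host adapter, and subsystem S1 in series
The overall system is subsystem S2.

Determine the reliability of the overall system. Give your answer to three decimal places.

0.608

R(backplane) = exp(−0.0030 × 100) = 0.74082
R(host adapter) = exp(−0.0019 × 100) = 0.82696
R(SAS expander) = exp(−0.00065 × 100) = 0.93707
R(cooling fan) = exp(−0.0014 × 100) = 0.86936
Parallel (SAS expander and cooling fan): 1 − (1 − 0.93707)(1 − 0.86936) = 0.99178
Series (backplane, host adapter, and [0.99178]): 0.74082 × 0.82696 × 0.99178 = 0.608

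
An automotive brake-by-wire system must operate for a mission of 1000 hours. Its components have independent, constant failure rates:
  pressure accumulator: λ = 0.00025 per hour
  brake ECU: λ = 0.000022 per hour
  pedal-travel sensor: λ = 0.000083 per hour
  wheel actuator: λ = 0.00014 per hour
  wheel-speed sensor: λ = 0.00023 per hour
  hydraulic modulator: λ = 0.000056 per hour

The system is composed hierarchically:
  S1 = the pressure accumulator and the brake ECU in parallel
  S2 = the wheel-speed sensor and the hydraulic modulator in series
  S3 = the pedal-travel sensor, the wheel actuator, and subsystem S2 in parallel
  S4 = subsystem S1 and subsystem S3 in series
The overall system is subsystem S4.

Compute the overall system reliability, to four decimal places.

0.9926

R(pressure accumulator) = exp(−0.00025 × 1000) = 0.778801
R(brake ECU) = exp(−0.000022 × 1000) = 0.978240
R(pedal-travel sensor) = exp(−0.000083 × 1000) = 0.920351
R(wheel actuator) = exp(−0.00014 × 1000) = 0.869358
R(wheel-speed sensor) = exp(−0.00023 × 1000) = 0.794534
R(hydraulic modulator) = exp(−0.000056 × 1000) = 0.945539
Parallel (pressure accumulator and brake ECU): 1 − (1 − 0.778801)(1 − 0.978240) = 0.995187
Series (wheel-speed sensor and hydraulic modulator): 0.794534 × 0.945539 = 0.751263
Parallel (pedal-travel sensor, wheel actuator, and [0.751263]): 1 − (1 − 0.920351)(1 − 0.869358)(1 − 0.751263) = 0.997412
Series ([0.995187] and [0.997412]): 0.995187 × 0.997412 = 0.9926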